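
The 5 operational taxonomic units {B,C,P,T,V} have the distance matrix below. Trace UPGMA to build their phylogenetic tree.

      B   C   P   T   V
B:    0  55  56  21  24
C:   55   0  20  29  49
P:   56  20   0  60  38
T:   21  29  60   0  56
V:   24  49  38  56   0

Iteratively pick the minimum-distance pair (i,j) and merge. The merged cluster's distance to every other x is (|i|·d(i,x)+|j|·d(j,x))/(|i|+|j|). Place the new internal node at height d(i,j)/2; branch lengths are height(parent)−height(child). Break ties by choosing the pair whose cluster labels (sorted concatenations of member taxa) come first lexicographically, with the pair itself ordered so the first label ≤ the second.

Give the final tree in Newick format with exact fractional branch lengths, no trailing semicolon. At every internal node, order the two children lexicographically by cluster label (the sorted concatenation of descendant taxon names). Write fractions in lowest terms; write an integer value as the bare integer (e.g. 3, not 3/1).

step 1: merge (C,P) at d=20; branch lengths C→10, P→10; new cluster CP
  updated: d(B,CP)=111/2, d(CP,T)=89/2, d(CP,V)=87/2
step 2: merge (B,T) at d=21; branch lengths B→21/2, T→21/2; new cluster BT
  updated: d(BT,CP)=50, d(BT,V)=40
step 3: merge (BT,V) at d=40; branch lengths BT→19/2, V→20; new cluster BTV
  updated: d(BTV,CP)=287/6
step 4: merge (BTV,CP) at d=287/6; branch lengths BTV→47/12, CP→167/12; new cluster BCPTV
final tree: (((B:21/2,T:21/2):19/2,V:20):47/12,(C:10,P:10):167/12)
total length: 265/3

(((B:21/2,T:21/2):19/2,V:20):47/12,(C:10,P:10):167/12)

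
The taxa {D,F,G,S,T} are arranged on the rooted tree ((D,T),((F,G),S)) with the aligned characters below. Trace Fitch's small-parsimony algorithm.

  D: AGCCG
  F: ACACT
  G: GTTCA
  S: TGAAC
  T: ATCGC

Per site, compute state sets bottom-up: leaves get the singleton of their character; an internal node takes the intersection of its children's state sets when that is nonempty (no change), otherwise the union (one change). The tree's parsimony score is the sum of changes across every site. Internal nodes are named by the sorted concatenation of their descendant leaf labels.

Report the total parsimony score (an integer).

12

site 0, node DT: D={A} ∩ T={A} → {A} (+0)
site 0, node FG: F={A} ∪ G={G} → {A,G} (+1)
site 0, node FGS: FG={A,G} ∪ S={T} → {A,G,T} (+1)
site 0, node DFGST: DT={A} ∩ FGS={A,G,T} → {A} (+0)
site 1, node DT: D={G} ∪ T={T} → {G,T} (+1)
site 1, node FG: F={C} ∪ G={T} → {C,T} (+1)
site 1, node FGS: FG={C,T} ∪ S={G} → {C,G,T} (+1)
site 1, node DFGST: DT={G,T} ∩ FGS={C,G,T} → {G,T} (+0)
site 2, node DT: D={C} ∩ T={C} → {C} (+0)
site 2, node FG: F={A} ∪ G={T} → {A,T} (+1)
site 2, node FGS: FG={A,T} ∩ S={A} → {A} (+0)
site 2, node DFGST: DT={C} ∪ FGS={A} → {A,C} (+1)
site 3, node DT: D={C} ∪ T={G} → {C,G} (+1)
site 3, node FG: F={C} ∩ G={C} → {C} (+0)
site 3, node FGS: FG={C} ∪ S={A} → {A,C} (+1)
site 3, node DFGST: DT={C,G} ∩ FGS={A,C} → {C} (+0)
site 4, node DT: D={G} ∪ T={C} → {C,G} (+1)
site 4, node FG: F={T} ∪ G={A} → {A,T} (+1)
site 4, node FGS: FG={A,T} ∪ S={C} → {A,C,T} (+1)
site 4, node DFGST: DT={C,G} ∩ FGS={A,C,T} → {C} (+0)
per-site changes: [2, 3, 2, 2, 3]; total = 12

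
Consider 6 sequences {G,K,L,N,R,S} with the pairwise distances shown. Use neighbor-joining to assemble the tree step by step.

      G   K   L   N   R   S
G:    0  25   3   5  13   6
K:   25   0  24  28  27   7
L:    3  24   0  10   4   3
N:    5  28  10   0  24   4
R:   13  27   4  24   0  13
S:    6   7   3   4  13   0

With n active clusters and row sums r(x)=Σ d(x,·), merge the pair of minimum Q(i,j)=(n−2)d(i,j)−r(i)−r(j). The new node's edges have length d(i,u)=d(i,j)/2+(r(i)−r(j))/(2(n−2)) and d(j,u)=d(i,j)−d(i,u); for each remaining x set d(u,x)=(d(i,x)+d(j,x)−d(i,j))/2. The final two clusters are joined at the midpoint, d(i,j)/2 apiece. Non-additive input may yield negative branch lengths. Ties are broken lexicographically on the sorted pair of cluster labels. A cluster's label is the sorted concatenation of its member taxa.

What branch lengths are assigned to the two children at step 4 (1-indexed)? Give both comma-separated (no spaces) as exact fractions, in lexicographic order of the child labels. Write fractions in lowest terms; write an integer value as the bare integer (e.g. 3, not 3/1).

step 1: merge (K,S) at d=7, Q=-116; branch lengths K→53/4, S→-25/4; new cluster KS
  updated: d(G,KS)=12, d(KS,L)=10, d(KS,N)=25/2, d(KS,R)=33/2
step 2: merge (L,R) at d=4, Q=-145/2; branch lengths L→-37/12, R→85/12; new cluster LR
  updated: d(G,LR)=6, d(KS,LR)=45/4, d(LR,N)=15
step 3: merge (G,N) at d=5, Q=-91/2; branch lengths G→1/8, N→39/8; new cluster GN
  updated: d(GN,KS)=39/4, d(GN,LR)=8
step 4: merge (GN,KS) at d=39/4, Q=-29; branch lengths GN→13/4, KS→13/2; new cluster GKNS
  updated: d(GKNS,LR)=19/4
step 5: merge (GKNS,LR) at d=19/4; branch lengths GKNS→19/8, LR→19/8; new cluster GKLNRS
final tree: (((G:1/8,N:39/8):13/4,(K:53/4,S:-25/4):13/2):19/8,(L:-37/12,R:85/12):19/8)
total length: 61/2

13/4,13/2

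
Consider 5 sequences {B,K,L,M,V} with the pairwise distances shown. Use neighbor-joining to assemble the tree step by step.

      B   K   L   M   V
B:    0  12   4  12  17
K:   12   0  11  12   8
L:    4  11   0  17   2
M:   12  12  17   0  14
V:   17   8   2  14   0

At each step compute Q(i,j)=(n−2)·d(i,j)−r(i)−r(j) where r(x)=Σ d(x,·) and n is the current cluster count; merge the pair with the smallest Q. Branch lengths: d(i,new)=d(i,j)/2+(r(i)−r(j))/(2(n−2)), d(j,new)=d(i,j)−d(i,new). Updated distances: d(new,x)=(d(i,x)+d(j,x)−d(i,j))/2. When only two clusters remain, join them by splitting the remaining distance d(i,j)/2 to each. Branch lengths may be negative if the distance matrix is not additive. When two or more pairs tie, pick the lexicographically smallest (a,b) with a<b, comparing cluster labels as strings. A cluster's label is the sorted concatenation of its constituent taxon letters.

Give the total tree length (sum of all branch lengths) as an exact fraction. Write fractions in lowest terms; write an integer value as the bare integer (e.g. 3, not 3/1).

iteration 1: select L,V (d=2, Q=-69); attach at lengths (-1/6, 13/6); label the merged cluster LV
  updated: d(B,LV)=19/2, d(K,LV)=17/2, d(LV,M)=29/2
iteration 2: select B,M (d=12, Q=-48); attach at lengths (19/4, 29/4); label the merged cluster BM
  updated: d(BM,K)=6, d(BM,LV)=6
iteration 3: select BM,K (d=6, Q=-41/2); attach at lengths (7/4, 17/4); label the merged cluster BKM
  updated: d(BKM,LV)=17/4
iteration 4: select BKM,LV (d=17/4); attach at lengths (17/8, 17/8); label the merged cluster BKLMV
final tree: (((B:19/4,M:29/4):7/4,K:17/4):17/8,(L:-1/6,V:13/6):17/8)
total length: 97/4

97/4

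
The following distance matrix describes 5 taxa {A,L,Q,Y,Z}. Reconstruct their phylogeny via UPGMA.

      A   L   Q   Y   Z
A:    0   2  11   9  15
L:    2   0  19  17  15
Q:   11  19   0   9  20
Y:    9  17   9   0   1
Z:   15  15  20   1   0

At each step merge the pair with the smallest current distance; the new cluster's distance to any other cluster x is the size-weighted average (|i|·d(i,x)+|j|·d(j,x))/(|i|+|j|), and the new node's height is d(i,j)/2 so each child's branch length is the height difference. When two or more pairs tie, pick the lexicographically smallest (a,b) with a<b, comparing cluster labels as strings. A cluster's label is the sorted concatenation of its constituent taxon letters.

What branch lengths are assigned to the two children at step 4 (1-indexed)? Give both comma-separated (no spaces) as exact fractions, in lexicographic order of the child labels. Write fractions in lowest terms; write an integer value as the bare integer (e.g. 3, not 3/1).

step 1: merge (Y,Z) at d=1; branch lengths Y→1/2, Z→1/2; new cluster YZ
  updated: d(A,YZ)=12, d(L,YZ)=16, d(Q,YZ)=29/2
step 2: merge (A,L) at d=2; branch lengths A→1, L→1; new cluster AL
  updated: d(AL,Q)=15, d(AL,YZ)=14
step 3: merge (AL,YZ) at d=14; branch lengths AL→6, YZ→13/2; new cluster ALYZ
  updated: d(ALYZ,Q)=59/4
step 4: merge (ALYZ,Q) at d=59/4; branch lengths ALYZ→3/8, Q→59/8; new cluster ALQYZ
final tree: (((A:1,L:1):6,(Y:1/2,Z:1/2):13/2):3/8,Q:59/8)
total length: 93/4

3/8,59/8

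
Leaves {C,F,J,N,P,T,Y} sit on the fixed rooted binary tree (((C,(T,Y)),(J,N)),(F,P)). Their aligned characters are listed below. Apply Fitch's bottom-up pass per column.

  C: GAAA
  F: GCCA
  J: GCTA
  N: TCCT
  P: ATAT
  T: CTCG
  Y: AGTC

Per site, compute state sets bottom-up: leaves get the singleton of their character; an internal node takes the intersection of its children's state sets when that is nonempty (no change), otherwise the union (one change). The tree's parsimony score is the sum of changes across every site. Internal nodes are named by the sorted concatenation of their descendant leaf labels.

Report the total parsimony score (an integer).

16

TY@0: {C} ∪ {A} = {A,C} (union, +1)
CTY@0: {G} ∪ {A,C} = {A,C,G} (union, +1)
JN@0: {G} ∪ {T} = {G,T} (union, +1)
CJNTY@0: {A,C,G} ∩ {G,T} = {G} (intersection, +0)
FP@0: {G} ∪ {A} = {A,G} (union, +1)
CFJNPTY@0: {G} ∩ {A,G} = {G} (intersection, +0)
TY@1: {T} ∪ {G} = {G,T} (union, +1)
CTY@1: {A} ∪ {G,T} = {A,G,T} (union, +1)
JN@1: {C} ∩ {C} = {C} (intersection, +0)
CJNTY@1: {A,G,T} ∪ {C} = {A,C,G,T} (union, +1)
FP@1: {C} ∪ {T} = {C,T} (union, +1)
CFJNPTY@1: {A,C,G,T} ∩ {C,T} = {C,T} (intersection, +0)
TY@2: {C} ∪ {T} = {C,T} (union, +1)
CTY@2: {A} ∪ {C,T} = {A,C,T} (union, +1)
JN@2: {T} ∪ {C} = {C,T} (union, +1)
CJNTY@2: {A,C,T} ∩ {C,T} = {C,T} (intersection, +0)
FP@2: {C} ∪ {A} = {A,C} (union, +1)
CFJNPTY@2: {C,T} ∩ {A,C} = {C} (intersection, +0)
TY@3: {G} ∪ {C} = {C,G} (union, +1)
CTY@3: {A} ∪ {C,G} = {A,C,G} (union, +1)
JN@3: {A} ∪ {T} = {A,T} (union, +1)
CJNTY@3: {A,C,G} ∩ {A,T} = {A} (intersection, +0)
FP@3: {A} ∪ {T} = {A,T} (union, +1)
CFJNPTY@3: {A} ∩ {A,T} = {A} (intersection, +0)
per-site changes: [4, 4, 4, 4]; total = 16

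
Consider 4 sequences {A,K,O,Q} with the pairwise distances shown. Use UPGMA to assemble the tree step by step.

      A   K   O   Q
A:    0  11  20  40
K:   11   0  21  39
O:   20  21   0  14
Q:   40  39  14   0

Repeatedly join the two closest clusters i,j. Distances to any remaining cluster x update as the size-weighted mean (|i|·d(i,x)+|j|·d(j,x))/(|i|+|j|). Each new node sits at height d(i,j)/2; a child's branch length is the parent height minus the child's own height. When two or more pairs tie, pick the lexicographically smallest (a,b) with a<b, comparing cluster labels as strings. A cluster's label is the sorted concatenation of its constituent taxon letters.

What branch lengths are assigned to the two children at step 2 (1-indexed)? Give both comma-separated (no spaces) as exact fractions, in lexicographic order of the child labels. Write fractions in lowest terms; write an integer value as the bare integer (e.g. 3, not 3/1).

1. join A+K (d=11) ⇒ AK; edges |A|=11/2, |K|=11/2
  updated: d(AK,O)=41/2, d(AK,Q)=79/2
2. join O+Q (d=14) ⇒ OQ; edges |O|=7, |Q|=7
  updated: d(AK,OQ)=30
3. join AK+OQ (d=30) ⇒ AKOQ; edges |AK|=19/2, |OQ|=8
final tree: ((A:11/2,K:11/2):19/2,(O:7,Q:7):8)
total length: 85/2

7,7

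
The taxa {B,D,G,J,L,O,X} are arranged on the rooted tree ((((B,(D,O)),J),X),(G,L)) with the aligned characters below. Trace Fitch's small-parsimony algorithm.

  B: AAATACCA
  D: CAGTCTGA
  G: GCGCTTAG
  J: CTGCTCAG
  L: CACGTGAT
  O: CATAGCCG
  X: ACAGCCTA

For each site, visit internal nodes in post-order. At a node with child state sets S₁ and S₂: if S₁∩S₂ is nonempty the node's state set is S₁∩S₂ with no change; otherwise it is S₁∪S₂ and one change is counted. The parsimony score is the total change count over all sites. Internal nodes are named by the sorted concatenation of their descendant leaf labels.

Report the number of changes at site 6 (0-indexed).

3

site 0, node DO: D={C} ∩ O={C} → {C} (+0)
site 0, node BDO: B={A} ∪ DO={C} → {A,C} (+1)
site 0, node BDJO: BDO={A,C} ∩ J={C} → {C} (+0)
site 0, node BDJOX: BDJO={C} ∪ X={A} → {A,C} (+1)
site 0, node GL: G={G} ∪ L={C} → {C,G} (+1)
site 0, node BDGJLOX: BDJOX={A,C} ∩ GL={C,G} → {C} (+0)
site 1, node DO: D={A} ∩ O={A} → {A} (+0)
site 1, node BDO: B={A} ∩ DO={A} → {A} (+0)
site 1, node BDJO: BDO={A} ∪ J={T} → {A,T} (+1)
site 1, node BDJOX: BDJO={A,T} ∪ X={C} → {A,C,T} (+1)
site 1, node GL: G={C} ∪ L={A} → {A,C} (+1)
site 1, node BDGJLOX: BDJOX={A,C,T} ∩ GL={A,C} → {A,C} (+0)
site 2, node DO: D={G} ∪ O={T} → {G,T} (+1)
site 2, node BDO: B={A} ∪ DO={G,T} → {A,G,T} (+1)
site 2, node BDJO: BDO={A,G,T} ∩ J={G} → {G} (+0)
site 2, node BDJOX: BDJO={G} ∪ X={A} → {A,G} (+1)
site 2, node GL: G={G} ∪ L={C} → {C,G} (+1)
site 2, node BDGJLOX: BDJOX={A,G} ∩ GL={C,G} → {G} (+0)
site 3, node DO: D={T} ∪ O={A} → {A,T} (+1)
site 3, node BDO: B={T} ∩ DO={A,T} → {T} (+0)
site 3, node BDJO: BDO={T} ∪ J={C} → {C,T} (+1)
site 3, node BDJOX: BDJO={C,T} ∪ X={G} → {C,G,T} (+1)
site 3, node GL: G={C} ∪ L={G} → {C,G} (+1)
site 3, node BDGJLOX: BDJOX={C,G,T} ∩ GL={C,G} → {C,G} (+0)
site 4, node DO: D={C} ∪ O={G} → {C,G} (+1)
site 4, node BDO: B={A} ∪ DO={C,G} → {A,C,G} (+1)
site 4, node BDJO: BDO={A,C,G} ∪ J={T} → {A,C,G,T} (+1)
site 4, node BDJOX: BDJO={A,C,G,T} ∩ X={C} → {C} (+0)
site 4, node GL: G={T} ∩ L={T} → {T} (+0)
site 4, node BDGJLOX: BDJOX={C} ∪ GL={T} → {C,T} (+1)
site 5, node DO: D={T} ∪ O={C} → {C,T} (+1)
site 5, node BDO: B={C} ∩ DO={C,T} → {C} (+0)
site 5, node BDJO: BDO={C} ∩ J={C} → {C} (+0)
site 5, node BDJOX: BDJO={C} ∩ X={C} → {C} (+0)
site 5, node GL: G={T} ∪ L={G} → {G,T} (+1)
site 5, node BDGJLOX: BDJOX={C} ∪ GL={G,T} → {C,G,T} (+1)
site 6, node DO: D={G} ∪ O={C} → {C,G} (+1)
site 6, node BDO: B={C} ∩ DO={C,G} → {C} (+0)
site 6, node BDJO: BDO={C} ∪ J={A} → {A,C} (+1)
site 6, node BDJOX: BDJO={A,C} ∪ X={T} → {A,C,T} (+1)
site 6, node GL: G={A} ∩ L={A} → {A} (+0)
site 6, node BDGJLOX: BDJOX={A,C,T} ∩ GL={A} → {A} (+0)
site 7, node DO: D={A} ∪ O={G} → {A,G} (+1)
site 7, node BDO: B={A} ∩ DO={A,G} → {A} (+0)
site 7, node BDJO: BDO={A} ∪ J={G} → {A,G} (+1)
site 7, node BDJOX: BDJO={A,G} ∩ X={A} → {A} (+0)
site 7, node GL: G={G} ∪ L={T} → {G,T} (+1)
site 7, node BDGJLOX: BDJOX={A} ∪ GL={G,T} → {A,G,T} (+1)
per-site changes: [3, 3, 4, 4, 4, 3, 3, 4]; total = 28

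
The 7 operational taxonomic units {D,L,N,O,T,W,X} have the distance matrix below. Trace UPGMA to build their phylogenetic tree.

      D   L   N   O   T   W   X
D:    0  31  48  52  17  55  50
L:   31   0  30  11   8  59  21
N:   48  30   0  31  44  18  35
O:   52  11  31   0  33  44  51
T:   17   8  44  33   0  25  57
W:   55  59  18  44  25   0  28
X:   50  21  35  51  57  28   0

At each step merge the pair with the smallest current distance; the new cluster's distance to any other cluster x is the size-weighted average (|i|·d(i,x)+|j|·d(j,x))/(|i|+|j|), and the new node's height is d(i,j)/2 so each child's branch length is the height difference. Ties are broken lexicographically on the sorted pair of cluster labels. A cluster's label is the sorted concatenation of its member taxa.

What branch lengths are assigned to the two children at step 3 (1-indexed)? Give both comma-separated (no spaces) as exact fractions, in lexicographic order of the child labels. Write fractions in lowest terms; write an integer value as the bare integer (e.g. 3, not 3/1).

step 1: merge (L,T) at d=8; branch lengths L→4, T→4; new cluster LT
  updated: d(D,LT)=24, d(LT,N)=37, d(LT,O)=22, d(LT,W)=42, d(LT,X)=39
step 2: merge (N,W) at d=18; branch lengths N→9, W→9; new cluster NW
  updated: d(D,NW)=103/2, d(LT,NW)=79/2, d(NW,O)=75/2, d(NW,X)=63/2
step 3: merge (LT,O) at d=22; branch lengths LT→7, O→11; new cluster LOT
  updated: d(D,LOT)=100/3, d(LOT,NW)=233/6, d(LOT,X)=43
step 4: merge (NW,X) at d=63/2; branch lengths NW→27/4, X→63/4; new cluster NWX
  updated: d(D,NWX)=51, d(LOT,NWX)=362/9
step 5: merge (D,LOT) at d=100/3; branch lengths D→50/3, LOT→17/3; new cluster DLOT
  updated: d(DLOT,NWX)=515/12
step 6: merge (DLOT,NWX) at d=515/12; branch lengths DLOT→115/24, NWX→137/24; new cluster DLNOTWX
final tree: ((D:50/3,((L:4,T:4):7,O:11):17/3):115/24,((N:9,W:9):27/4,X:63/4):137/24)
total length: 298/3

7,11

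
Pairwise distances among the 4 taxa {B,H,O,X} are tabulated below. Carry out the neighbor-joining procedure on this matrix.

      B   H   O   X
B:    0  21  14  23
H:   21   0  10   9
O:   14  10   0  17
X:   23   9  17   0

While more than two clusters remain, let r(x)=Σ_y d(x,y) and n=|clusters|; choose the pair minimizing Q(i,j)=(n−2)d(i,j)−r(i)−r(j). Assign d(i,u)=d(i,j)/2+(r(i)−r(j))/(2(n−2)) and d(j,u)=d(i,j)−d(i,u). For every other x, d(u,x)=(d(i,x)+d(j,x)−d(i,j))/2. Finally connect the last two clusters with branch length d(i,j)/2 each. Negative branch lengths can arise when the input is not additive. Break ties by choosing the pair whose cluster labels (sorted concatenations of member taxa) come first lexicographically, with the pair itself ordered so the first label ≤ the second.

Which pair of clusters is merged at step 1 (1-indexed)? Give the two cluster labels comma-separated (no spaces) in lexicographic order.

iteration 1: select B,O (d=14, Q=-71); attach at lengths (45/4, 11/4); label the merged cluster BO
  updated: d(BO,H)=17/2, d(BO,X)=13
iteration 2: select BO,H (d=17/2, Q=-61/2); attach at lengths (25/4, 9/4); label the merged cluster BHO
  updated: d(BHO,X)=27/4
iteration 3: select BHO,X (d=27/4); attach at lengths (27/8, 27/8); label the merged cluster BHOX
final tree: (((B:45/4,O:11/4):25/4,H:9/4):27/8,X:27/8)
total length: 117/4

B,O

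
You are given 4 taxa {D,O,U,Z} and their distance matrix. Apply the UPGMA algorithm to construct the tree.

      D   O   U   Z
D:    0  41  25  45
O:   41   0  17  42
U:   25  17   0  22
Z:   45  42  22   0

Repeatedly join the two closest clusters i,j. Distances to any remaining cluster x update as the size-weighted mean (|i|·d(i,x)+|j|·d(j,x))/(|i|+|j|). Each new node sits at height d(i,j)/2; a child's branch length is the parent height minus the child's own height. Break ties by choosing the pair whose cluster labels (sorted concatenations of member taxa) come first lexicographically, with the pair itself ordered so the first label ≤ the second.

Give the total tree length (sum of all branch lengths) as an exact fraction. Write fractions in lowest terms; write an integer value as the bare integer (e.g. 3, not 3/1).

123/2

step 1: merge (O,U) at d=17; branch lengths O→17/2, U→17/2; new cluster OU
  updated: d(D,OU)=33, d(OU,Z)=32
step 2: merge (OU,Z) at d=32; branch lengths OU→15/2, Z→16; new cluster OUZ
  updated: d(D,OUZ)=37
step 3: merge (D,OUZ) at d=37; branch lengths D→37/2, OUZ→5/2; new cluster DOUZ
final tree: (D:37/2,((O:17/2,U:17/2):15/2,Z:16):5/2)
total length: 123/2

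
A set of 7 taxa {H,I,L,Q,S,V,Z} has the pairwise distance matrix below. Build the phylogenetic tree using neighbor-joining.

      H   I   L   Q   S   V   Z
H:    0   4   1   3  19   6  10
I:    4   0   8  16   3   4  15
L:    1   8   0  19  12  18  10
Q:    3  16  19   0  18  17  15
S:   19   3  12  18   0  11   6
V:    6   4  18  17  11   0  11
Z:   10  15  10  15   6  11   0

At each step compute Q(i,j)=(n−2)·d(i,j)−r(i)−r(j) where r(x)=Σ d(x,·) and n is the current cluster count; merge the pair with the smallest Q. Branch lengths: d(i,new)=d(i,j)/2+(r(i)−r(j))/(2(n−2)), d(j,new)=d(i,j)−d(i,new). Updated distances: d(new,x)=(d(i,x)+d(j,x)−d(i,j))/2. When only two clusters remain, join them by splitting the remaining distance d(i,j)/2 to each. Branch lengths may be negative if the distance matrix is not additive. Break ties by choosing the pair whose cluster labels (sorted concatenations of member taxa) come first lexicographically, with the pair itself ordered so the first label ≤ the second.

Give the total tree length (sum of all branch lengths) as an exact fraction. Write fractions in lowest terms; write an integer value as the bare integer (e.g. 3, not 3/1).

465/16

iteration 1: select H,Q (d=3, Q=-116); attach at lengths (-3, 6); label the merged cluster HQ
  updated: d(HQ,I)=17/2, d(HQ,L)=17/2, d(HQ,S)=17, d(HQ,V)=10, d(HQ,Z)=11
iteration 2: select S,Z (d=6, Q=-78); attach at lengths (5/2, 7/2); label the merged cluster SZ
  updated: d(HQ,SZ)=11, d(I,SZ)=6, d(L,SZ)=8, d(SZ,V)=8
iteration 3: select HQ,L (d=17/2, Q=-55); attach at lengths (7/2, 5); label the merged cluster HLQ
  updated: d(HLQ,I)=4, d(HLQ,SZ)=21/4, d(HLQ,V)=39/4
iteration 4: select HLQ,SZ (d=21/4, Q=-111/4); attach at lengths (41/16, 43/16); label the merged cluster HLQSZ
  updated: d(HLQSZ,I)=19/8, d(HLQSZ,V)=25/4
iteration 5: select HLQSZ,I (d=19/8, Q=-101/8); attach at lengths (37/16, 1/16); label the merged cluster HILQSZ
  updated: d(HILQSZ,V)=63/16
iteration 6: select HILQSZ,V (d=63/16); attach at lengths (63/32, 63/32); label the merged cluster HILQSVZ
final tree: (((((H:-3,Q:6):7/2,L:5):41/16,(S:5/2,Z:7/2):43/16):37/16,I:1/16):63/32,V:63/32)
total length: 465/16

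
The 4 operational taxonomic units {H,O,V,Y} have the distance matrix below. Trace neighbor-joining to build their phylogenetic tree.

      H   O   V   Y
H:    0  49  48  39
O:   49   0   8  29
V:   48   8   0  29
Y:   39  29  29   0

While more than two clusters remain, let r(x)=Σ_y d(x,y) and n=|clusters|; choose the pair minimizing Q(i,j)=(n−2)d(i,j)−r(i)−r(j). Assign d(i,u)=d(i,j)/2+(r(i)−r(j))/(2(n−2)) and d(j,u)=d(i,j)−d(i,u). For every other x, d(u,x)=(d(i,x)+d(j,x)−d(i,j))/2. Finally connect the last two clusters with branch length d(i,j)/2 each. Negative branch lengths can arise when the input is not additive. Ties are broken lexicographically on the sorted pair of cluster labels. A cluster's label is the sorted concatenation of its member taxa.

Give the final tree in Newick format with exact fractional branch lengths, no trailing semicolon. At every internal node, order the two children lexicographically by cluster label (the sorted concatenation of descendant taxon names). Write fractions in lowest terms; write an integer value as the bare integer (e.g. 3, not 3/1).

(((H:117/4,Y:39/4):61/4,O:17/4):15/8,V:15/8)

step 1: merge (H,Y) at d=39, Q=-155; branch lengths H→117/4, Y→39/4; new cluster HY
  updated: d(HY,O)=39/2, d(HY,V)=19
step 2: merge (HY,O) at d=39/2, Q=-93/2; branch lengths HY→61/4, O→17/4; new cluster HOY
  updated: d(HOY,V)=15/4
step 3: merge (HOY,V) at d=15/4; branch lengths HOY→15/8, V→15/8; new cluster HOVY
final tree: (((H:117/4,Y:39/4):61/4,O:17/4):15/8,V:15/8)
total length: 249/4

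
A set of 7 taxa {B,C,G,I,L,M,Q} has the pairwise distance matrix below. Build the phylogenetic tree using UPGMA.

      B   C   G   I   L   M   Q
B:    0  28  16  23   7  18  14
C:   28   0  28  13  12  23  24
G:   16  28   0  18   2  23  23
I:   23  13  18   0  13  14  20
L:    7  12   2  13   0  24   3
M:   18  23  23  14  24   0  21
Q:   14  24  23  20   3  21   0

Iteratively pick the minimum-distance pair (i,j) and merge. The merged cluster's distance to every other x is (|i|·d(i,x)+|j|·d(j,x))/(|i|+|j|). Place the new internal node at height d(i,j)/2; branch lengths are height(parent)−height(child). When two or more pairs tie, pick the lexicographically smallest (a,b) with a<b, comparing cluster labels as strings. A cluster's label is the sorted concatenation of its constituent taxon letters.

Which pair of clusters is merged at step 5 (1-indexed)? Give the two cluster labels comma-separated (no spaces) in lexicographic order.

iteration 1: select G,L (d=2); attach at lengths (1, 1); label the merged cluster GL
  updated: d(B,GL)=23/2, d(C,GL)=20, d(GL,I)=31/2, d(GL,M)=47/2, d(GL,Q)=13
iteration 2: select B,GL (d=23/2); attach at lengths (23/4, 19/4); label the merged cluster BGL
  updated: d(BGL,C)=68/3, d(BGL,I)=18, d(BGL,M)=65/3, d(BGL,Q)=40/3
iteration 3: select C,I (d=13); attach at lengths (13/2, 13/2); label the merged cluster CI
  updated: d(BGL,CI)=61/3, d(CI,M)=37/2, d(CI,Q)=22
iteration 4: select BGL,Q (d=40/3); attach at lengths (11/12, 20/3); label the merged cluster BGLQ
  updated: d(BGLQ,CI)=83/4, d(BGLQ,M)=43/2
iteration 5: select CI,M (d=37/2); attach at lengths (11/4, 37/4); label the merged cluster CIM
  updated: d(BGLQ,CIM)=21
iteration 6: select BGLQ,CIM (d=21); attach at lengths (23/6, 5/4); label the merged cluster BCGILMQ
final tree: (((B:23/4,(G:1,L:1):19/4):11/12,Q:20/3):23/6,((C:13/2,I:13/2):11/4,M:37/4):5/4)
total length: 301/6

CI,M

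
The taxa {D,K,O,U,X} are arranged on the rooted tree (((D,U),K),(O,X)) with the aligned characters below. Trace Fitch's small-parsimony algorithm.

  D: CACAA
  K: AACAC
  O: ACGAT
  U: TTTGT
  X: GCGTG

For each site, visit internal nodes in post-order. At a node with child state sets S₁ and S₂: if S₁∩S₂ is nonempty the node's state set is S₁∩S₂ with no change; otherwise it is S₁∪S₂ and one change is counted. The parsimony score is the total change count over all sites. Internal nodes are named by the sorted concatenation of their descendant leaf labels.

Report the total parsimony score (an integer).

site 0, node DU: D={C} ∪ U={T} → {C,T} (+1)
site 0, node DKU: DU={C,T} ∪ K={A} → {A,C,T} (+1)
site 0, node OX: O={A} ∪ X={G} → {A,G} (+1)
site 0, node DKOUX: DKU={A,C,T} ∩ OX={A,G} → {A} (+0)
site 1, node DU: D={A} ∪ U={T} → {A,T} (+1)
site 1, node DKU: DU={A,T} ∩ K={A} → {A} (+0)
site 1, node OX: O={C} ∩ X={C} → {C} (+0)
site 1, node DKOUX: DKU={A} ∪ OX={C} → {A,C} (+1)
site 2, node DU: D={C} ∪ U={T} → {C,T} (+1)
site 2, node DKU: DU={C,T} ∩ K={C} → {C} (+0)
site 2, node OX: O={G} ∩ X={G} → {G} (+0)
site 2, node DKOUX: DKU={C} ∪ OX={G} → {C,G} (+1)
site 3, node DU: D={A} ∪ U={G} → {A,G} (+1)
site 3, node DKU: DU={A,G} ∩ K={A} → {A} (+0)
site 3, node OX: O={A} ∪ X={T} → {A,T} (+1)
site 3, node DKOUX: DKU={A} ∩ OX={A,T} → {A} (+0)
site 4, node DU: D={A} ∪ U={T} → {A,T} (+1)
site 4, node DKU: DU={A,T} ∪ K={C} → {A,C,T} (+1)
site 4, node OX: O={T} ∪ X={G} → {G,T} (+1)
site 4, node DKOUX: DKU={A,C,T} ∩ OX={G,T} → {T} (+0)
per-site changes: [3, 2, 2, 2, 3]; total = 12

12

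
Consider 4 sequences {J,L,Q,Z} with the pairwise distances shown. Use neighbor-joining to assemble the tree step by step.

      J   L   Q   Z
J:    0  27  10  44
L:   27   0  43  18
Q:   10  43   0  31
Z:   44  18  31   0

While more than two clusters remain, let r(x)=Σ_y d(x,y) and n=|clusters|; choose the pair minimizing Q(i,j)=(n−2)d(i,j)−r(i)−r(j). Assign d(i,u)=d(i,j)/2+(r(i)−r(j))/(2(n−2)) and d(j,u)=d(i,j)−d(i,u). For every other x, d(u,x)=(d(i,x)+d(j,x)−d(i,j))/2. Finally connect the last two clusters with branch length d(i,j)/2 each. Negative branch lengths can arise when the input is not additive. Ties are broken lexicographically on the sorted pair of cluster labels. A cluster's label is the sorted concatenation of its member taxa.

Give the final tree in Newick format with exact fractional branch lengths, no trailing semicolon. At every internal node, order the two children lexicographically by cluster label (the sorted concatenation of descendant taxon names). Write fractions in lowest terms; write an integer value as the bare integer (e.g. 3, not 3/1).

(((J:17/4,Q:23/4):89/4,L:31/4):41/8,Z:41/8)

step 1: merge (J,Q) at d=10, Q=-145; branch lengths J→17/4, Q→23/4; new cluster JQ
  updated: d(JQ,L)=30, d(JQ,Z)=65/2
step 2: merge (JQ,L) at d=30, Q=-161/2; branch lengths JQ→89/4, L→31/4; new cluster JLQ
  updated: d(JLQ,Z)=41/4
step 3: merge (JLQ,Z) at d=41/4; branch lengths JLQ→41/8, Z→41/8; new cluster JLQZ
final tree: (((J:17/4,Q:23/4):89/4,L:31/4):41/8,Z:41/8)
total length: 201/4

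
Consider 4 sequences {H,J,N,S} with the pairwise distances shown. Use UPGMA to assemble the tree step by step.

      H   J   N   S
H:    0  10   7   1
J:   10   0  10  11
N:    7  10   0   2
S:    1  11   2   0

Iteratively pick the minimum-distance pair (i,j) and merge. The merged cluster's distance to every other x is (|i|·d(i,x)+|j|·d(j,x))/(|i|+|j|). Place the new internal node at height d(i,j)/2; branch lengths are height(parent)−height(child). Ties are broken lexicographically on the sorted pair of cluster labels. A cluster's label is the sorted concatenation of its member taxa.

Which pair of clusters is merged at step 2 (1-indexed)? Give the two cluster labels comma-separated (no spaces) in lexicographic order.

HS,N

1. join H+S (d=1) ⇒ HS; edges |H|=1/2, |S|=1/2
  updated: d(HS,J)=21/2, d(HS,N)=9/2
2. join HS+N (d=9/2) ⇒ HNS; edges |HS|=7/4, |N|=9/4
  updated: d(HNS,J)=31/3
3. join HNS+J (d=31/3) ⇒ HJNS; edges |HNS|=35/12, |J|=31/6
final tree: (((H:1/2,S:1/2):7/4,N:9/4):35/12,J:31/6)
total length: 157/12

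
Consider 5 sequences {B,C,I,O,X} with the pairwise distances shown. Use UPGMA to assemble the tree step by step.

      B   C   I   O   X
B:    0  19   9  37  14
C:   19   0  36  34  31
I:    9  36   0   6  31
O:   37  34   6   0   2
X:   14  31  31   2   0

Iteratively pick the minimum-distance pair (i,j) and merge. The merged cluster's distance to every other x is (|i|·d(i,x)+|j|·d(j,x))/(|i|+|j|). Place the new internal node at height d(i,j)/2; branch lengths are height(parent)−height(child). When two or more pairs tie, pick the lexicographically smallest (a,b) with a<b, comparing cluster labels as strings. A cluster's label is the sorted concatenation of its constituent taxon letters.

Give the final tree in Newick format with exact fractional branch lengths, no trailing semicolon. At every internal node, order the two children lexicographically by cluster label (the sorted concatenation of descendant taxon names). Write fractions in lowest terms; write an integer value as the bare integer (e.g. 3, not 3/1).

(((B:9/2,I:9/2):13/2,(O:1,X:1):10):4,C:15)

iteration 1: select O,X (d=2); attach at lengths (1, 1); label the merged cluster OX
  updated: d(B,OX)=51/2, d(C,OX)=65/2, d(I,OX)=37/2
iteration 2: select B,I (d=9); attach at lengths (9/2, 9/2); label the merged cluster BI
  updated: d(BI,C)=55/2, d(BI,OX)=22
iteration 3: select BI,OX (d=22); attach at lengths (13/2, 10); label the merged cluster BIOX
  updated: d(BIOX,C)=30
iteration 4: select BIOX,C (d=30); attach at lengths (4, 15); label the merged cluster BCIOX
final tree: (((B:9/2,I:9/2):13/2,(O:1,X:1):10):4,C:15)
total length: 93/2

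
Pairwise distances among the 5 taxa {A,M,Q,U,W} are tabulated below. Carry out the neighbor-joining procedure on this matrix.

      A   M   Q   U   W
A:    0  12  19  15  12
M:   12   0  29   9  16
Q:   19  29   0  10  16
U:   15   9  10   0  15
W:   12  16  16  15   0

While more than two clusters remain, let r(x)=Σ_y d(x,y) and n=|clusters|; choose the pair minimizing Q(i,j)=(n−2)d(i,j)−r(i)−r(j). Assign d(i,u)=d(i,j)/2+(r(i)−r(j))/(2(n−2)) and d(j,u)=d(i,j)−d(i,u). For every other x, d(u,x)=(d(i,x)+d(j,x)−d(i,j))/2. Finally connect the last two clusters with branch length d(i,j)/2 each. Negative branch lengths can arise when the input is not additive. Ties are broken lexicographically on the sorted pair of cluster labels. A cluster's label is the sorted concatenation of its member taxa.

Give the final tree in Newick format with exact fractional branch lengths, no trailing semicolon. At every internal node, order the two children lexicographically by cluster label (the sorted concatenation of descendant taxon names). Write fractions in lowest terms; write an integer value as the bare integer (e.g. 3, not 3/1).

step 1: merge (Q,U) at d=10, Q=-93; branch lengths Q→55/6, U→5/6; new cluster QU
  updated: d(A,QU)=12, d(M,QU)=14, d(QU,W)=21/2
step 2: merge (A,M) at d=12, Q=-54; branch lengths A→9/2, M→15/2; new cluster AM
  updated: d(AM,QU)=7, d(AM,W)=8
step 3: merge (AM,QU) at d=7, Q=-51/2; branch lengths AM→9/4, QU→19/4; new cluster AMQU
  updated: d(AMQU,W)=23/4
step 4: merge (AMQU,W) at d=23/4; branch lengths AMQU→23/8, W→23/8; new cluster AMQUW
final tree: (((A:9/2,M:15/2):9/4,(Q:55/6,U:5/6):19/4):23/8,W:23/8)
total length: 139/4

(((A:9/2,M:15/2):9/4,(Q:55/6,U:5/6):19/4):23/8,W:23/8)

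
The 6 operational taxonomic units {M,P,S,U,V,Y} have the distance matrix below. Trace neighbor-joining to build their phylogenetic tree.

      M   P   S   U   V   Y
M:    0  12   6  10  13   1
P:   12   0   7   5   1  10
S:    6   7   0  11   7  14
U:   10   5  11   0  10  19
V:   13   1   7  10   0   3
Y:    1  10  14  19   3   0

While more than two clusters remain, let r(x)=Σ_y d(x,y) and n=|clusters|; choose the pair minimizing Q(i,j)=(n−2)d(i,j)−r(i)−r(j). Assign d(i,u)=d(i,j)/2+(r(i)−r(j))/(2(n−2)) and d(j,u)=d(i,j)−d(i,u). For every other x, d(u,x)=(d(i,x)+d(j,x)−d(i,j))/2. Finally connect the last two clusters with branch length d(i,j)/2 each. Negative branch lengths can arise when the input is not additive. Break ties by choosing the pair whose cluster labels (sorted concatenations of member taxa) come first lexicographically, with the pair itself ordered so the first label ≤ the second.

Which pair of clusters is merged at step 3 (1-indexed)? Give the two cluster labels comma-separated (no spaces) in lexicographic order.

1. join M+Y (d=1, Q=-85) ⇒ MY; edges |M|=-1/8, |Y|=9/8
  updated: d(MY,P)=21/2, d(MY,S)=19/2, d(MY,U)=14, d(MY,V)=15/2
2. join P+U (d=5, Q=-97/2) ⇒ PU; edges |P|=-1/4, |U|=21/4
  updated: d(MY,PU)=39/4, d(PU,S)=13/2, d(PU,V)=3
3. join MY+S (d=19/2, Q=-123/4) ⇒ MSY; edges |MY|=91/16, |S|=61/16
  updated: d(MSY,PU)=27/8, d(MSY,V)=5/2
4. join MSY+PU (d=27/8, Q=-71/8) ⇒ MPSUY; edges |MSY|=23/16, |PU|=31/16
  updated: d(MPSUY,V)=17/16
5. join MPSUY+V (d=17/16) ⇒ MPSUVY; edges |MPSUY|=17/32, |V|=17/32
final tree: ((((M:-1/8,Y:9/8):91/16,S:61/16):23/16,(P:-1/4,U:21/4):31/16):17/32,V:17/32)
total length: 319/16

MY,S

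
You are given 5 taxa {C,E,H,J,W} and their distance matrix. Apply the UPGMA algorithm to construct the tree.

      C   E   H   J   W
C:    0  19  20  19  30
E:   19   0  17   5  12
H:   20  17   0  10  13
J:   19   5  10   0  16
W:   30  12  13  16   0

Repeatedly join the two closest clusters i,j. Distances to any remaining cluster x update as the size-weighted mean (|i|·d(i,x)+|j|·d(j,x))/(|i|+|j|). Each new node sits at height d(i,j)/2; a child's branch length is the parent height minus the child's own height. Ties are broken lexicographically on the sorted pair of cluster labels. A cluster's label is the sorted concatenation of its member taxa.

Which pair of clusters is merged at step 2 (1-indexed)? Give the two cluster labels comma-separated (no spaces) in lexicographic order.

step 1: merge (E,J) at d=5; branch lengths E→5/2, J→5/2; new cluster EJ
  updated: d(C,EJ)=19, d(EJ,H)=27/2, d(EJ,W)=14
step 2: merge (H,W) at d=13; branch lengths H→13/2, W→13/2; new cluster HW
  updated: d(C,HW)=25, d(EJ,HW)=55/4
step 3: merge (EJ,HW) at d=55/4; branch lengths EJ→35/8, HW→3/8; new cluster EHJW
  updated: d(C,EHJW)=22
step 4: merge (C,EHJW) at d=22; branch lengths C→11, EHJW→33/8; new cluster CEHJW
final tree: (C:11,((E:5/2,J:5/2):35/8,(H:13/2,W:13/2):3/8):33/8)
total length: 303/8

H,W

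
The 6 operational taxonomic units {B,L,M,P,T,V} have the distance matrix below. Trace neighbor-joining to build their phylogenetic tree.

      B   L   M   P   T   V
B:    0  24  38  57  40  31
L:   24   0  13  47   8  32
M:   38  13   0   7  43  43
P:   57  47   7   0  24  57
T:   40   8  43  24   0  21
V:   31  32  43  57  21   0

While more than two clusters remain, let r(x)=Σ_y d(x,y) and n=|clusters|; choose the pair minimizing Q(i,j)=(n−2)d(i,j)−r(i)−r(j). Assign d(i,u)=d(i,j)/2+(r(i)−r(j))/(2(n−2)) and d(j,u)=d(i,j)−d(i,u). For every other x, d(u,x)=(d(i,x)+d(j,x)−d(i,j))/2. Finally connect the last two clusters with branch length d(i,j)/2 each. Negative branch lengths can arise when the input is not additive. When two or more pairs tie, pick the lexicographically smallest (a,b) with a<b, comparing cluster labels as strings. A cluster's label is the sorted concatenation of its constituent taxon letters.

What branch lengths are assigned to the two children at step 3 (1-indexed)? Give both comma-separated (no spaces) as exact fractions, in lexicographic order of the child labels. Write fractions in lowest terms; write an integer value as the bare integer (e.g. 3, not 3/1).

step 1: merge (M,P) at d=7, Q=-308; branch lengths M→-5/2, P→19/2; new cluster MP
  updated: d(B,MP)=44, d(L,MP)=53/2, d(MP,T)=30, d(MP,V)=93/2
step 2: merge (B,V) at d=31, Q=-353/2; branch lengths B→203/12, V→169/12; new cluster BV
  updated: d(BV,L)=25/2, d(BV,MP)=119/4, d(BV,T)=15
step 3: merge (BV,MP) at d=119/4, Q=-84; branch lengths BV→61/8, MP→177/8; new cluster BMPV
  updated: d(BMPV,L)=37/8, d(BMPV,T)=61/8
step 4: merge (BMPV,L) at d=37/8, Q=-81/4; branch lengths BMPV→17/8, L→5/2; new cluster BLMPV
  updated: d(BLMPV,T)=11/2
step 5: merge (BLMPV,T) at d=11/2; branch lengths BLMPV→11/4, T→11/4; new cluster BLMPTV
final tree: ((((B:203/12,V:169/12):61/8,(M:-5/2,P:19/2):177/8):17/8,L:5/2):11/4,T:11/4)
total length: 623/8

61/8,177/8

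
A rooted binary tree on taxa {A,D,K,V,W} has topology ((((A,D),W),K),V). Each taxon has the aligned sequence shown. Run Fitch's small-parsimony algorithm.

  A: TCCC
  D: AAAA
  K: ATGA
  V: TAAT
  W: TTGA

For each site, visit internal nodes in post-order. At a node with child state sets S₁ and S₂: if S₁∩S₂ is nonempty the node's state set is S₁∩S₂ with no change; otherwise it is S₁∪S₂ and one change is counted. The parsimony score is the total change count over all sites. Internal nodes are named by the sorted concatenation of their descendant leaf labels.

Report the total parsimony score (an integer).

10

site 0, node AD: A={T} ∪ D={A} → {A,T} (+1)
site 0, node ADW: AD={A,T} ∩ W={T} → {T} (+0)
site 0, node ADKW: ADW={T} ∪ K={A} → {A,T} (+1)
site 0, node ADKVW: ADKW={A,T} ∩ V={T} → {T} (+0)
site 1, node AD: A={C} ∪ D={A} → {A,C} (+1)
site 1, node ADW: AD={A,C} ∪ W={T} → {A,C,T} (+1)
site 1, node ADKW: ADW={A,C,T} ∩ K={T} → {T} (+0)
site 1, node ADKVW: ADKW={T} ∪ V={A} → {A,T} (+1)
site 2, node AD: A={C} ∪ D={A} → {A,C} (+1)
site 2, node ADW: AD={A,C} ∪ W={G} → {A,C,G} (+1)
site 2, node ADKW: ADW={A,C,G} ∩ K={G} → {G} (+0)
site 2, node ADKVW: ADKW={G} ∪ V={A} → {A,G} (+1)
site 3, node AD: A={C} ∪ D={A} → {A,C} (+1)
site 3, node ADW: AD={A,C} ∩ W={A} → {A} (+0)
site 3, node ADKW: ADW={A} ∩ K={A} → {A} (+0)
site 3, node ADKVW: ADKW={A} ∪ V={T} → {A,T} (+1)
per-site changes: [2, 3, 3, 2]; total = 10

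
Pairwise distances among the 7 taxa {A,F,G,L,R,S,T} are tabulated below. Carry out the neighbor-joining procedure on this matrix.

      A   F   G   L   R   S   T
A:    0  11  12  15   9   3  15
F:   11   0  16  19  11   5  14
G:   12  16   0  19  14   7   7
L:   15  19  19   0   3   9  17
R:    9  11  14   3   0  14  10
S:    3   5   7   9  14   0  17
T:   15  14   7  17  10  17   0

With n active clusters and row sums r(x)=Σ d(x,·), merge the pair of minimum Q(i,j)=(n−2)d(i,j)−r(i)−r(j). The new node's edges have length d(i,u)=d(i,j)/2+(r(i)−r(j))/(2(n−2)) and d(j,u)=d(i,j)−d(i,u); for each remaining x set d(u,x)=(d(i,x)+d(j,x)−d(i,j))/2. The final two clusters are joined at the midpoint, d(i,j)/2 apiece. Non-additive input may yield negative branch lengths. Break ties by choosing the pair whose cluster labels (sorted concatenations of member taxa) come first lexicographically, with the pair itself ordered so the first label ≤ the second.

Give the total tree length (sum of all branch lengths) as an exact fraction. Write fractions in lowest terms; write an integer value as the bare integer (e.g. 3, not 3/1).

505/16

1. join L+R (d=3, Q=-128) ⇒ LR; edges |L|=18/5, |R|=-3/5
  updated: d(A,LR)=21/2, d(F,LR)=27/2, d(G,LR)=15, d(LR,S)=10, d(LR,T)=12
2. join G+T (d=7, Q=-94) ⇒ GT; edges |G|=5/2, |T|=9/2
  updated: d(A,GT)=10, d(F,GT)=23/2, d(GT,LR)=10, d(GT,S)=17/2
3. join GT+LR (d=10, Q=-54) ⇒ GLRT; edges |GT|=13/3, |LR|=17/3
  updated: d(A,GLRT)=21/4, d(F,GLRT)=15/2, d(GLRT,S)=17/4
4. join A+GLRT (d=21/4, Q=-103/4) ⇒ AGLRT; edges |A|=51/16, |GLRT|=33/16
  updated: d(AGLRT,F)=53/8, d(AGLRT,S)=1
5. join AGLRT+F (d=53/8, Q=-101/8) ⇒ AFGLRT; edges |AGLRT|=21/16, |F|=85/16
  updated: d(AFGLRT,S)=-5/16
6. join AFGLRT+S (d=-5/16) ⇒ AFGLRST; edges |AFGLRT|=-5/32, |S|=-5/32
final tree: (((A:51/16,((G:5/2,T:9/2):13/3,(L:18/5,R:-3/5):17/3):33/16):21/16,F:85/16):-5/32,S:-5/32)
total length: 505/16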